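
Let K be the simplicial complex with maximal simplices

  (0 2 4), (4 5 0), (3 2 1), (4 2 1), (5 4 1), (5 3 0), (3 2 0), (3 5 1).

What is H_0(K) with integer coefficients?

We work with the vertex ordering 0 < 1 < 2 < 3 < 4 < 5. The simplices of K, each written with vertices in increasing order, are:

  0-simplices (6): [0], [1], [2], [3], [4], [5]
  1-simplices (12): [0,2], [0,3], [0,4], [0,5], [1,2], [1,3], [1,4], [1,5], [2,3], [2,4], [3,5], [4,5]
  2-simplices (8): [0,2,3], [0,2,4], [0,3,5], [0,4,5], [1,2,3], [1,2,4], [1,3,5], [1,4,5]

Hence C_0 ≅ Z^6, C_1 ≅ Z^12, C_2 ≅ Z^8.

∂_1: C_1 → C_0 maps an edge to its endpoints' difference, ∂[p,q] = q − p.
The resulting 6×12 matrix has rank 5, and its Smith normal form has invariant factors (1,1,1,1,1).

∂_2: C_2 → C_1 acts by ∂[p,q,r] = [q,r] − [p,r] + [p,q]. For instance
  ∂[0,2,3] = [2,3] − [0,3] + [0,2],
  ∂[0,4,5] = [4,5] − [0,5] + [0,4].
The resulting 12×8 matrix has rank 7, and its Smith normal form has invariant factors (1,1,1,1,1,1,1).

From H_k ≅ ker(∂_k) / im(∂_{k+1}) we obtain:

  H_0: rank C_0 − rank ∂_1 = 6 − 5 = 1, and the invariant factors of ∂_1 are all 1, so H_0 = Z.

(K is a triangulation of the 2-sphere S^2.)

H_0 ≅ Z.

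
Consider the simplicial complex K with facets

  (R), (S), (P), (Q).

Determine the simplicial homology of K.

H_0 = Z^4.

Fix the vertex order P < Q < R < S and write every simplex with vertices in increasing order. Then dim K = 0 and the simplices of K are:

  0-simplices (4): P, Q, R, S

Hence C_0 ≅ Z^4.

Reading off H_k = ker ∂_k / im ∂_{k+1}:

  H_0: rank C_0 − rank ∂_1 = 4 − 0 = 4, and there is no ∂_1, so H_0 = Z^4.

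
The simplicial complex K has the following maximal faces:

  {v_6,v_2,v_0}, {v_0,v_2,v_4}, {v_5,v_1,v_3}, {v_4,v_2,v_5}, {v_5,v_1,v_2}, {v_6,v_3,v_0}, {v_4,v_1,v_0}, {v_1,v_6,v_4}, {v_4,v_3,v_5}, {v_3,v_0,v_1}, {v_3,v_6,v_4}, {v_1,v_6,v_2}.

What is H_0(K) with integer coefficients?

We work with the vertex ordering v_0 < v_1 < v_2 < v_3 < v_4 < v_5 < v_6. The simplices of K, each written with vertices in increasing order, are:

  0-simplices (7): [v_0], [v_1], [v_2], [v_3], [v_4], [v_5], [v_6]
  1-simplices (18): (18 of them)
  2-simplices (12): (12 of them)

giving chain groups C_0 ≅ Z^7, C_1 ≅ Z^18, C_2 ≅ Z^12.

Boundary ∂_1: C_1 → C_0 is given by ∂[p,q] = [q] − [p]. For instance
  ∂[v_4,v_6] = [v_6] − [v_4].
The 7×18 boundary matrix has rank 6 and Smith normal form diag(1,1,1,1,1,1).

Boundary ∂_2: C_2 → C_1 acts by ∂[p,q,r] = [q,r] − [p,r] + [p,q]. For instance
  ∂[v_1,v_2,v_5] = [v_2,v_5] − [v_1,v_5] + [v_1,v_2],
  ∂[v_0,v_2,v_4] = [v_2,v_4] − [v_0,v_4] + [v_0,v_2].
The resulting 18×12 matrix has rank 12, and its Smith normal form has invariant factors (1,1,1,1,1,1,1,1,1,1,1,2).

From H_k ≅ ker(∂_k) / im(∂_{k+1}) we obtain:

  H_0: rank C_0 − rank ∂_1 = 7 − 6 = 1, and the invariant factors of ∂_1 are all 1, so H_0 ≅ Z.

(K is a triangulation of the real projective plane RP^2.)

H_0 ≅ Z.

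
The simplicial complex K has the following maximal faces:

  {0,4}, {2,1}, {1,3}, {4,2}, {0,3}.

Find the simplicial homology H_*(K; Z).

Fix the vertex order 0 < 1 < 2 < 3 < 4 and write every simplex with vertices in increasing order. Then dim K = 1 and the simplices of K are:

  0-simplices (5): [0], [1], [2], [3], [4]
  1-simplices (5): [0,3], [0,4], [1,2], [1,3], [2,4]

so the chain groups are C_0 ≅ Z^5, C_1 ≅ Z^5.

∂_1: C_1 → C_0 is given by ∂[p,q] = [q] − [p]. For instance
  ∂[1,2] = [2] − [1].
As a 5×5 matrix over Z this has rank 4, with invariant factors (1,1,1,1).

Now H_k = ker ∂_k / im ∂_{k+1}, so:

  H_0: rank C_0 − rank ∂_1 = 5 − 4 = 1, and the invariant factors of ∂_1 are all 1, so H_0 = Z.
  H_1: rank ker ∂_1 − rank ∂_2 = (5 − 4) − 0 = 1, and there is no ∂_2, so H_1 = Z.

(K is a triangulation of the circle S^1.)

H_0 = Z,  H_1 = Z.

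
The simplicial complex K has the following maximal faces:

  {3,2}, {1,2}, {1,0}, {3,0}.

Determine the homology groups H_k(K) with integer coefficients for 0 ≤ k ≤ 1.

We work with the vertex ordering 0 < 1 < 2 < 3. The simplices of K, each written with vertices in increasing order, are:

  0-simplices (4): [0], [1], [2], [3]
  1-simplices (4): [0,1], [0,3], [1,2], [2,3]

giving chain groups C_0 ≅ Z^4, C_1 ≅ Z^4.

∂_1: C_1 → C_0 maps an edge to its endpoints' difference, ∂[p,q] = q − p. For instance
  ∂[1,2] = [2] − [1].
As a 4×4 matrix over Z this has rank 3, with invariant factors (1,1,1).

Now H_k = ker ∂_k / im ∂_{k+1}, so:

  H_0: rank C_0 − rank ∂_1 = 4 − 3 = 1, and the invariant factors of ∂_1 are all 1, so H_0 ≅ Z.
  H_1: rank ker ∂_1 − rank ∂_2 = (4 − 3) − 0 = 1, and there is no ∂_2, so H_1 ≅ Z.

As a check, the Euler characteristic is 4 − 4 = 0, which agrees with 1 − 1 = 0.
(K is a triangulation of the circle S^1.)

H_0 = Z,  H_1 = Z.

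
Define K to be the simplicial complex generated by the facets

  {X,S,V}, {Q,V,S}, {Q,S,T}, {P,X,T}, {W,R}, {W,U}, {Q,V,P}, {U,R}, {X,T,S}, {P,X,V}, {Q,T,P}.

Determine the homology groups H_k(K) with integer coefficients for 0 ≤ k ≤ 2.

K has 9 vertices, 15 edges, 8 triangles.
rank ∂_0 = 0, rank ∂_1 = 7 ⇒ b_0 = 9 − 0 − 7 = 2; all invariant factors of ∂_1 are 1 so no torsion. So H_0 ≅ Z^2.
rank ∂_1 = 7, rank ∂_2 = 7 ⇒ b_1 = 15 − 7 − 7 = 1; all invariant factors of ∂_2 are 1 so no torsion. So H_1 ≅ Z.
rank ∂_2 = 7, rank ∂_3 = 0 ⇒ b_2 = 8 − 7 − 0 = 1. So H_2 ≅ Z.

H_0 ≅ Z^2,  H_1 ≅ Z,  H_2 ≅ Z.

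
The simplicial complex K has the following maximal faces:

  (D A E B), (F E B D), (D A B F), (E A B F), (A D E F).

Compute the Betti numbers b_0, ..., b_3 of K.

b_0 = 1, b_1 = 0, b_2 = 0, b_3 = 1.

Fix the vertex order A < B < D < E < F and write every simplex with vertices in increasing order. Then dim K = 3 and the simplices of K are:

  0-simplices (5): A, B, D, E, F
  1-simplices (10): AB, AD, AE, AF, BD, BE, BF, DE, DF, EF
  2-simplices (10): ABD, ABE, ABF, ADE, ADF, AEF, BDE, BDF, BEF, DEF
  3-simplices (5): ABDE, ABDF, ABEF, ADEF, BDEF

Hence C_0 ≅ Z^5, C_1 ≅ Z^10, C_2 ≅ Z^10, C_3 ≅ Z^5.

The boundary map ∂_1: C_1 → C_0 is given by ∂[p,q] = [q] − [p]. For instance
  ∂AB = B − A.
This gives a 5×10 integer matrix of rank 4; reducing to Smith normal form yields diagonal entries (1,1,1,1).

The boundary map ∂_2: C_2 → C_1 maps a triangle to the signed sum of its edges. For instance
  ∂ADE = DE − AE + AD,
  ∂DEF = EF − DF + DE.
As a 10×10 matrix over Z this has rank 6, with invariant factors (1,1,1,1,1,1).

Boundary ∂_3: C_3 → C_2 sends each 3-simplex σ to the alternating sum Σ_i (−1)^i (σ with its i-th vertex removed). For instance
  ∂ADEF = DEF − AEF + ADF − ADE,
  ∂ABDF = BDF − ADF + ABF − ABD.
The 10×5 boundary matrix has rank 4 and Smith normal form diag(1,1,1,1).

Reading off H_k = ker ∂_k / im ∂_{k+1}:

  H_0: rank C_0 − rank ∂_1 = 5 − 4 = 1, and the invariant factors of ∂_1 are all 1, so H_0 = Z.
  H_1: rank ker ∂_1 − rank ∂_2 = (10 − 4) − 6 = 0, and the invariant factors of ∂_2 are all 1, so H_1 = 0.
  H_2: rank ker ∂_2 − rank ∂_3 = (10 − 6) − 4 = 0, and the invariant factors of ∂_3 are all 1, so H_2 = 0.
  H_3: rank ker ∂_3 − rank ∂_4 = (5 − 4) − 0 = 1, and there is no ∂_4, so H_3 = Z.

Hence the Betti numbers are b_0 = 1, b_1 = 0, b_2 = 0, b_3 = 1.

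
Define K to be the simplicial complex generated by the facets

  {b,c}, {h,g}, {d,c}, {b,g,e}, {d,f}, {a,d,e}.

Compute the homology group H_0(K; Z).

K has 8 vertices, 10 edges, 2 triangles.
rank ∂_0 = 0, rank ∂_1 = 7 ⇒ b_0 = 8 − 0 − 7 = 1; all invariant factors of ∂_1 are 1 so no torsion. So H_0 ≅ Z.

H_0 = Z.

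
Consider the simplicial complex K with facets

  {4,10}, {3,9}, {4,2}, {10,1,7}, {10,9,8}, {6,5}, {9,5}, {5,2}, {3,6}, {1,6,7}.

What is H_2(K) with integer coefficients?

H_2 ≅ 0.

Fix the vertex order 1 < 2 < 3 < 4 < 5 < 6 < 7 < 8 < 9 < 10 and write every simplex with vertices in increasing order. Then dim K = 2 and the simplices of K are:

  0-simplices (10): [1], [2], [3], [4], [5], [6], [7], [8], [9], [10]
  1-simplices (15): [1,6], [1,7], [1,10], [2,4], [2,5], [3,6], [3,9], [4,10], [5,6], [5,9], [6,7], [7,10], [8,9], [8,10], [9,10]
  2-simplices (3): [1,6,7], [1,7,10], [8,9,10]

giving chain groups C_0 ≅ Z^10, C_1 ≅ Z^15, C_2 ≅ Z^3.

Boundary ∂_1: C_1 → C_0 maps an edge to its endpoints' difference, ∂[p,q] = q − p. For instance
  ∂[5,9] = [9] − [5].
The resulting 10×15 matrix has rank 9, and its Smith normal form has invariant factors (1,1,1,1,1,1,1,1,1).

Boundary ∂_2: C_2 → C_1 sends each 2-simplex [p,q,r] to [q,r] − [p,r] + [p,q]. For instance
  ∂[1,7,10] = [7,10] − [1,10] + [1,7],
  ∂[8,9,10] = [9,10] − [8,10] + [8,9].
The resulting 15×3 matrix has rank 3, and its Smith normal form has invariant factors (1,1,1).

From H_k ≅ ker(∂_k) / im(∂_{k+1}) we obtain:

  H_2: rank ker ∂_2 − rank ∂_3 = (3 − 3) − 0 = 0, and there is no ∂_3, so H_2 ≅ 0.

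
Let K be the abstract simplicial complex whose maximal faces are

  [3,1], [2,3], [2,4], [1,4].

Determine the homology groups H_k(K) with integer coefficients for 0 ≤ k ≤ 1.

We work with the vertex ordering 1 < 2 < 3 < 4. The simplices of K, each written with vertices in increasing order, are:

  0-simplices (4): [1], [2], [3], [4]
  1-simplices (4): [1,3], [1,4], [2,3], [2,4]

Hence C_0 ≅ Z^4, C_1 ≅ Z^4.

Boundary ∂_1: C_1 → C_0 is given by ∂[p,q] = [q] − [p]. For instance
  ∂[1,3] = [3] − [1].
As a 4×4 matrix over Z this has rank 3, with invariant factors (1,1,1).

Reading off H_k = ker ∂_k / im ∂_{k+1}:

  H_0: rank C_0 − rank ∂_1 = 4 − 3 = 1, and the invariant factors of ∂_1 are all 1, so H_0 ≅ Z.
  H_1: rank ker ∂_1 − rank ∂_2 = (4 − 3) − 0 = 1, and there is no ∂_2, so H_1 ≅ Z.

As a check, the Euler characteristic is 4 − 4 = 0, which agrees with 1 − 1 = 0.
(K is a triangulation of the circle S^1.)

H_0 = Z,  H_1 = Z.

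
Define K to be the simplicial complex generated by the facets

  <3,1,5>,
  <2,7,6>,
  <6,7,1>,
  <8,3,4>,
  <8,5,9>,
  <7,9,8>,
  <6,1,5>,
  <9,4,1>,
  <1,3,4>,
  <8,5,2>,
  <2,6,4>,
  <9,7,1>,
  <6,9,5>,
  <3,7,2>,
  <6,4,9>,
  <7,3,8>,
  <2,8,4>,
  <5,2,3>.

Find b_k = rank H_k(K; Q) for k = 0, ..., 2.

b_0 = 1, b_1 = 1, b_2 = 0.

Order the vertices as 1 < 2 < 3 < 4 < 5 < 6 < 7 < 8 < 9. Listing each simplex with vertices in this order, K has dimension 2 with simplices:

  0-simplices (9): [1], [2], [3], [4], [5], [6], [7], [8], [9]
  1-simplices (27): (27 of them)
  2-simplices (18): [1,3,4], [1,3,5], [1,4,9], [1,5,6], [1,6,7], [1,7,9], [2,3,5], [2,3,7], [2,4,6], [2,4,8], [2,5,8], [2,6,7], [3,4,8], [3,7,8], [4,6,9], [5,6,9], [5,8,9], [7,8,9]

Hence C_0 ≅ Z^9, C_1 ≅ Z^27, C_2 ≅ Z^18.

Boundary ∂_1: C_1 → C_0 maps an edge to its endpoints' difference, ∂[p,q] = q − p.
The resulting 9×27 matrix has rank 8, and its Smith normal form has invariant factors (1,1,1,1,1,1,1,1).

Boundary ∂_2: C_2 → C_1 acts by ∂[p,q,r] = [q,r] − [p,r] + [p,q]. For instance
  ∂[5,8,9] = [8,9] − [5,9] + [5,8],
  ∂[1,3,5] = [3,5] − [1,5] + [1,3].
As a 27×18 matrix over Z this has rank 18, with invariant factors (1,1,1,1,1,1,1,1,1,1,1,1,1,1,1,1,1,2).

Now H_k = ker ∂_k / im ∂_{k+1}, so:

  H_0: rank C_0 − rank ∂_1 = 9 − 8 = 1, and the invariant factors of ∂_1 are all 1, so H_0 ≅ Z.
  H_1: rank ker ∂_1 − rank ∂_2 = (27 − 8) − 18 = 1, and ∂_2 has invariant factor 2 > 1, so H_1 ≅ Z ⊕ Z/2Z.
  H_2: rank ker ∂_2 − rank ∂_3 = (18 − 18) − 0 = 0, and there is no ∂_3, so H_2 ≅ 0.

As a check, the Euler characteristic is 9 − 27 + 18 = 0, which agrees with 1 − 1 + 0 = 0.
(K is a triangulation of the Klein bottle.)

Hence the Betti numbers are b_0 = 1, b_1 = 1, b_2 = 0.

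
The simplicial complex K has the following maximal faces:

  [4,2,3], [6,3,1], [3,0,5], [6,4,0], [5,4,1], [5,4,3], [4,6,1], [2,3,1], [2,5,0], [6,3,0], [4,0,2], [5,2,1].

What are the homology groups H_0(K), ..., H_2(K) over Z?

Order the vertices as 0 < 1 < 2 < 3 < 4 < 5 < 6. Listing each simplex with vertices in this order, K has dimension 2 with simplices:

  0-simplices (7): [0], [1], [2], [3], [4], [5], [6]
  1-simplices (18): [0,2], [0,3], [0,4], [0,5], [0,6], [1,2], [1,3], [1,4], [1,5], [1,6], [2,3], [2,4], [2,5], [3,4], [3,5], [3,6], [4,5], [4,6]
  2-simplices (12): [0,2,4], [0,2,5], [0,3,5], [0,3,6], [0,4,6], [1,2,3], [1,2,5], [1,3,6], [1,4,5], [1,4,6], [2,3,4], [3,4,5]

Hence C_0 ≅ Z^7, C_1 ≅ Z^18, C_2 ≅ Z^12.

Boundary ∂_1: C_1 → C_0 is given by ∂[p,q] = [q] − [p].
As a 7×18 matrix over Z this has rank 6, with invariant factors (1,1,1,1,1,1).

∂_2: C_2 → C_1 maps a triangle to the signed sum of its edges. For instance
  ∂[1,3,6] = [3,6] − [1,6] + [1,3],
  ∂[0,2,4] = [2,4] − [0,4] + [0,2].
As a 18×12 matrix over Z this has rank 12, with invariant factors (1,1,1,1,1,1,1,1,1,1,1,2).

From H_k ≅ ker(∂_k) / im(∂_{k+1}) we obtain:

  H_0: rank C_0 − rank ∂_1 = 7 − 6 = 1, and the invariant factors of ∂_1 are all 1, so H_0 = Z.
  H_1: rank ker ∂_1 − rank ∂_2 = (18 − 6) − 12 = 0, and ∂_2 has invariant factor 2 > 1, so H_1 = Z/2.
  H_2: rank ker ∂_2 − rank ∂_3 = (12 − 12) − 0 = 0, and there is no ∂_3, so H_2 = 0.

(K is a triangulation of the real projective plane RP^2.)

H_0 = Z,  H_1 = Z/2,  H_2 = 0.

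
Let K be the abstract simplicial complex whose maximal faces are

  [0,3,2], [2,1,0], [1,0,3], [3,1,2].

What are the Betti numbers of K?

K has 4 vertices, 6 edges, 4 triangles.
rank ∂_0 = 0, rank ∂_1 = 3 ⇒ b_0 = 4 − 0 − 3 = 1; all invariant factors of ∂_1 are 1 so no torsion. So H_0 ≅ Z.
rank ∂_1 = 3, rank ∂_2 = 3 ⇒ b_1 = 6 − 3 − 3 = 0; all invariant factors of ∂_2 are 1 so no torsion. So H_1 ≅ 0.
rank ∂_2 = 3, rank ∂_3 = 0 ⇒ b_2 = 4 − 3 − 0 = 1. So H_2 ≅ Z.

b_0 = 1, b_1 = 0, b_2 = 1.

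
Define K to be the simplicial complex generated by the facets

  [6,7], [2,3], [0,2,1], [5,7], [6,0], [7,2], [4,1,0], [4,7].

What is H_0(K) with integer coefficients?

Take the total order 0 < 1 < 2 < 3 < 4 < 5 < 6 < 7 on the vertex set. Then K (dimension 2) consists of the simplices:

  0-simplices (8): [0], [1], [2], [3], [4], [5], [6], [7]
  1-simplices (11): [0,1], [0,2], [0,4], [0,6], [1,2], [1,4], [2,3], [2,7], [4,7], [5,7], [6,7]
  2-simplices (2): [0,1,2], [0,1,4]

Hence C_0 ≅ Z^8, C_1 ≅ Z^11, C_2 ≅ Z^2.

∂_1: C_1 → C_0 sends each edge [p,q] (with p < q) to q − p.
The resulting 8×11 matrix has rank 7, and its Smith normal form has invariant factors (1,1,1,1,1,1,1).

The boundary map ∂_2: C_2 → C_1 acts by ∂[p,q,r] = [q,r] − [p,r] + [p,q]. For instance
  ∂[0,1,2] = [1,2] − [0,2] + [0,1],
  ∂[0,1,4] = [1,4] − [0,4] + [0,1].
The resulting 11×2 matrix has rank 2, and its Smith normal form has invariant factors (1,1).

Computing H_k = (kernel of ∂_k) / (image of ∂_{k+1}):

  H_0: rank C_0 − rank ∂_1 = 8 − 7 = 1, and the invariant factors of ∂_1 are all 1, so H_0 ≅ Z.

H_0 ≅ Z.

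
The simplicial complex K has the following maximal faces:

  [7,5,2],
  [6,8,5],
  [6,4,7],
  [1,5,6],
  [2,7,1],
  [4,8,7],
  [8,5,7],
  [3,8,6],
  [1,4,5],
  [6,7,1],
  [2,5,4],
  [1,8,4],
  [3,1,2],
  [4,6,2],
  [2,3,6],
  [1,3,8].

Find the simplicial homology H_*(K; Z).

H_0 = Z,  H_1 = Z^2,  H_2 = Z.

Take the total order 1 < 2 < 3 < 4 < 5 < 6 < 7 < 8 on the vertex set. Then K (dimension 2) consists of the simplices:

  0-simplices (8): [1], [2], [3], [4], [5], [6], [7], [8]
  1-simplices (24): (24 of them)
  2-simplices (16): [1,2,3], [1,2,7], [1,3,8], [1,4,5], [1,4,8], [1,5,6], [1,6,7], [2,3,6], [2,4,5], [2,4,6], [2,5,7], [3,6,8], [4,6,7], [4,7,8], [5,6,8], [5,7,8]

so the chain groups are C_0 ≅ Z^8, C_1 ≅ Z^24, C_2 ≅ Z^16.

∂_1: C_1 → C_0 maps an edge to its endpoints' difference, ∂[p,q] = q − p. For instance
  ∂[3,8] = [8] − [3].
The resulting 8×24 matrix has rank 7, and its Smith normal form has invariant factors (1,1,1,1,1,1,1).

The boundary map ∂_2: C_2 → C_1 sends each 2-simplex [p,q,r] to [q,r] − [p,r] + [p,q]. For instance
  ∂[4,7,8] = [7,8] − [4,8] + [4,7],
  ∂[4,6,7] = [6,7] − [4,7] + [4,6].
As a 24×16 matrix over Z this has rank 15, with invariant factors (1,1,1,1,1,1,1,1,1,1,1,1,1,1,1).

Computing H_k = (kernel of ∂_k) / (image of ∂_{k+1}):

  H_0: rank C_0 − rank ∂_1 = 8 − 7 = 1, and the invariant factors of ∂_1 are all 1, so H_0 = Z.
  H_1: rank ker ∂_1 − rank ∂_2 = (24 − 7) − 15 = 2, and the invariant factors of ∂_2 are all 1, so H_1 = Z^2.
  H_2: rank ker ∂_2 − rank ∂_3 = (16 − 15) − 0 = 1, and there is no ∂_3, so H_2 = Z.

(K is a triangulation of the torus T^2.)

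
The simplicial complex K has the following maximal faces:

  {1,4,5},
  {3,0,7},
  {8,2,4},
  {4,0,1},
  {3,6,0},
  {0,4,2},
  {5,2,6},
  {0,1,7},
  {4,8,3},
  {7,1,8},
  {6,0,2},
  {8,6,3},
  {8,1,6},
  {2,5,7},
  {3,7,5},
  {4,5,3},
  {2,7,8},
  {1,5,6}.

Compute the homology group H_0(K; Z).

H_0 = Z.

Take the total order 0 < 1 < 2 < 3 < 4 < 5 < 6 < 7 < 8 on the vertex set. Then K (dimension 2) consists of the simplices:

  0-simplices (9): [0], [1], [2], [3], [4], [5], [6], [7], [8]
  1-simplices (27): (27 of them)
  2-simplices (18): [0,1,4], [0,1,7], [0,2,4], [0,2,6], [0,3,6], [0,3,7], [1,4,5], [1,5,6], [1,6,8], [1,7,8], [2,4,8], [2,5,6], [2,5,7], [2,7,8], [3,4,5], [3,4,8], [3,5,7], [3,6,8]

so the chain groups are C_0 ≅ Z^9, C_1 ≅ Z^27, C_2 ≅ Z^18.

∂_1: C_1 → C_0 is given by ∂[p,q] = [q] − [p]. For instance
  ∂[0,6] = [6] − [0].
The 9×27 boundary matrix has rank 8 and Smith normal form diag(1,1,1,1,1,1,1,1).

∂_2: C_2 → C_1 maps a triangle to the signed sum of its edges. For instance
  ∂[3,5,7] = [5,7] − [3,7] + [3,5],
  ∂[3,6,8] = [6,8] − [3,8] + [3,6].
This gives a 27×18 integer matrix of rank 17; reducing to Smith normal form yields diagonal entries (1,1,1,1,1,1,1,1,1,1,1,1,1,1,1,1,1).

Now H_k = ker ∂_k / im ∂_{k+1}, so:

  H_0: rank C_0 − rank ∂_1 = 9 − 8 = 1, and the invariant factors of ∂_1 are all 1, so H_0 = Z.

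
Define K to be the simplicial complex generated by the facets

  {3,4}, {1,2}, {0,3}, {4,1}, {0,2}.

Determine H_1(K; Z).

K has 5 vertices, 5 edges.
rank ∂_1 = 4, rank ∂_2 = 0 ⇒ b_1 = 5 − 4 − 0 = 1. So H_1 ≅ Z.

H_1 = Z.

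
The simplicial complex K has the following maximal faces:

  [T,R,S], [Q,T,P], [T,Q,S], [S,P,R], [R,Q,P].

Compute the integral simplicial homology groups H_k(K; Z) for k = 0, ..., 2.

H_0 = Z,  H_1 = Z,  H_2 = 0.

Fix the vertex order P < Q < R < S < T and write every simplex with vertices in increasing order. Then dim K = 2 and the simplices of K are:

  0-simplices (5): P, Q, R, S, T
  1-simplices (10): PQ, PR, PS, PT, QR, QS, QT, RS, RT, ST
  2-simplices (5): PQR, PQT, PRS, QST, RST

giving chain groups C_0 ≅ Z^5, C_1 ≅ Z^10, C_2 ≅ Z^5.

∂_1: C_1 → C_0 sends each edge [p,q] (with p < q) to q − p. For instance
  ∂RS = S − R.
The resulting 5×10 matrix has rank 4, and its Smith normal form has invariant factors (1,1,1,1).

∂_2: C_2 → C_1 acts by ∂[p,q,r] = [q,r] − [p,r] + [p,q]. For instance
  ∂PRS = RS − PS + PR,
  ∂PQR = QR − PR + PQ.
The 10×5 boundary matrix has rank 5 and Smith normal form diag(1,1,1,1,1).

Now H_k = ker ∂_k / im ∂_{k+1}, so:

  H_0: rank C_0 − rank ∂_1 = 5 − 4 = 1, and the invariant factors of ∂_1 are all 1, so H_0 = Z.
  H_1: rank ker ∂_1 − rank ∂_2 = (10 − 4) − 5 = 1, and the invariant factors of ∂_2 are all 1, so H_1 = Z.
  H_2: rank ker ∂_2 − rank ∂_3 = (5 − 5) − 0 = 0, and there is no ∂_3, so H_2 = 0.

As a check, the Euler characteristic is 5 − 10 + 5 = 0, which agrees with 1 − 1 + 0 = 0.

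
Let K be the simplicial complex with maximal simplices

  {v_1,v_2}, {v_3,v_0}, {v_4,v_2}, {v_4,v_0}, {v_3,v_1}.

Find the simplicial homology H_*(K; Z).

Order the vertices as v_0 < v_1 < v_2 < v_3 < v_4. Listing each simplex with vertices in this order, K has dimension 1 with simplices:

  0-simplices (5): [v_0], [v_1], [v_2], [v_3], [v_4]
  1-simplices (5): [v_0,v_3], [v_0,v_4], [v_1,v_2], [v_1,v_3], [v_2,v_4]

giving chain groups C_0 ≅ Z^5, C_1 ≅ Z^5.

The boundary map ∂_1: C_1 → C_0 is given by ∂[p,q] = [q] − [p]. For instance
  ∂[v_0,v_3] = [v_3] − [v_0].
The resulting 5×5 matrix has rank 4, and its Smith normal form has invariant factors (1,1,1,1).

Now H_k = ker ∂_k / im ∂_{k+1}, so:

  H_0: rank C_0 − rank ∂_1 = 5 − 4 = 1, and the invariant factors of ∂_1 are all 1, so H_0 = Z.
  H_1: rank ker ∂_1 − rank ∂_2 = (5 − 4) − 0 = 1, and there is no ∂_2, so H_1 = Z.

As a check, the Euler characteristic is 5 − 5 = 0, which agrees with 1 − 1 = 0.

H_0 ≅ Z,  H_1 ≅ Z.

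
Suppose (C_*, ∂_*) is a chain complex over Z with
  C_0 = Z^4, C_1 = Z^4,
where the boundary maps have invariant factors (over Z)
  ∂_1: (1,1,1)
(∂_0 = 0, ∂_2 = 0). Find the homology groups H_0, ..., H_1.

H_0: b_0 = 4 − 0 − 3 = 1; torsion from ∂_1 factors > 1: none. So H_0 ≅ Z.
H_1: b_1 = 4 − 3 − 0 = 1; torsion from ∂_2 factors > 1: none. So H_1 ≅ Z.

H_0 ≅ Z,  H_1 ≅ Z.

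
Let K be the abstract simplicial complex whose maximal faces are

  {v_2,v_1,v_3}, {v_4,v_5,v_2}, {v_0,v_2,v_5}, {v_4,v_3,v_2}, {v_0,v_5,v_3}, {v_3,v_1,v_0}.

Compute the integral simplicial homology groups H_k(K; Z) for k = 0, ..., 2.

H_0 ≅ Z,  H_1 ≅ Z,  H_2 = 0.

Fix the vertex order v_0 < v_1 < v_2 < v_3 < v_4 < v_5 and write every simplex with vertices in increasing order. Then dim K = 2 and the simplices of K are:

  0-simplices (6): [v_0], [v_1], [v_2], [v_3], [v_4], [v_5]
  1-simplices (12): [v_0,v_1], [v_0,v_2], [v_0,v_3], [v_0,v_5], [v_1,v_2], [v_1,v_3], [v_2,v_3], [v_2,v_4], [v_2,v_5], [v_3,v_4], [v_3,v_5], [v_4,v_5]
  2-simplices (6): [v_0,v_1,v_3], [v_0,v_2,v_5], [v_0,v_3,v_5], [v_1,v_2,v_3], [v_2,v_3,v_4], [v_2,v_4,v_5]

giving chain groups C_0 ≅ Z^6, C_1 ≅ Z^12, C_2 ≅ Z^6.

∂_1: C_1 → C_0 sends each edge [p,q] (with p < q) to q − p.
As a 6×12 matrix over Z this has rank 5, with invariant factors (1,1,1,1,1).

∂_2: C_2 → C_1 acts by ∂[p,q,r] = [q,r] − [p,r] + [p,q]. For instance
  ∂[v_1,v_2,v_3] = [v_2,v_3] − [v_1,v_3] + [v_1,v_2],
  ∂[v_2,v_4,v_5] = [v_4,v_5] − [v_2,v_5] + [v_2,v_4].
This gives a 12×6 integer matrix of rank 6; reducing to Smith normal form yields diagonal entries (1,1,1,1,1,1).

Now H_k = ker ∂_k / im ∂_{k+1}, so:

  H_0: rank C_0 − rank ∂_1 = 6 − 5 = 1, and the invariant factors of ∂_1 are all 1, so H_0 ≅ Z.
  H_1: rank ker ∂_1 − rank ∂_2 = (12 − 5) − 6 = 1, and the invariant factors of ∂_2 are all 1, so H_1 ≅ Z.
  H_2: rank ker ∂_2 − rank ∂_3 = (6 − 6) − 0 = 0, and there is no ∂_3, so H_2 ≅ 0.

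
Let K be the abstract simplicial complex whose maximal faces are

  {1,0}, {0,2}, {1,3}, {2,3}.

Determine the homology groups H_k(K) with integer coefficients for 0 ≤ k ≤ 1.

H_0 ≅ Z,  H_1 ≅ Z.

We work with the vertex ordering 0 < 1 < 2 < 3. The simplices of K, each written with vertices in increasing order, are:

  0-simplices (4): [0], [1], [2], [3]
  1-simplices (4): [0,1], [0,2], [1,3], [2,3]

Hence C_0 ≅ Z^4, C_1 ≅ Z^4.

The boundary map ∂_1: C_1 → C_0 maps an edge to its endpoints' difference, ∂[p,q] = q − p. For instance
  ∂[1,3] = [3] − [1].
The 4×4 boundary matrix has rank 3 and Smith normal form diag(1,1,1).

Computing H_k = (kernel of ∂_k) / (image of ∂_{k+1}):

  H_0: rank C_0 − rank ∂_1 = 4 − 3 = 1, and the invariant factors of ∂_1 are all 1, so H_0 = Z.
  H_1: rank ker ∂_1 − rank ∂_2 = (4 − 3) − 0 = 1, and there is no ∂_2, so H_1 = Z.

(K is a triangulation of the circle S^1.)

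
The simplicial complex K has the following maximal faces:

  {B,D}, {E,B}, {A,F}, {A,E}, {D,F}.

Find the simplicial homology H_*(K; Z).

H_0 ≅ Z,  H_1 ≅ Z.

Fix the vertex order A < B < D < E < F and write every simplex with vertices in increasing order. Then dim K = 1 and the simplices of K are:

  0-simplices (5): A, B, D, E, F
  1-simplices (5): AE, AF, BD, BE, DF

giving chain groups C_0 ≅ Z^5, C_1 ≅ Z^5.

∂_1: C_1 → C_0 sends each edge [p,q] (with p < q) to q − p. For instance
  ∂DF = F − D.
This gives a 5×5 integer matrix of rank 4; reducing to Smith normal form yields diagonal entries (1,1,1,1).

Now H_k = ker ∂_k / im ∂_{k+1}, so:

  H_0: rank C_0 − rank ∂_1 = 5 − 4 = 1, and the invariant factors of ∂_1 are all 1, so H_0 = Z.
  H_1: rank ker ∂_1 − rank ∂_2 = (5 − 4) − 0 = 1, and there is no ∂_2, so H_1 = Z.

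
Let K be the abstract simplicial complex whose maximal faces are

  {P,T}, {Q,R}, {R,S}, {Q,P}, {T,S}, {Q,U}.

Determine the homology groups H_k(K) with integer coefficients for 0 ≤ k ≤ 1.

Order the vertices as P < Q < R < S < T < U. Listing each simplex with vertices in this order, K has dimension 1 with simplices:

  0-simplices (6): P, Q, R, S, T, U
  1-simplices (6): PQ, PT, QR, QU, RS, ST

so the chain groups are C_0 ≅ Z^6, C_1 ≅ Z^6.

Boundary ∂_1: C_1 → C_0 sends each edge [p,q] (with p < q) to q − p.
The 6×6 boundary matrix has rank 5 and Smith normal form diag(1,1,1,1,1).

Computing H_k = (kernel of ∂_k) / (image of ∂_{k+1}):

  H_0: rank C_0 − rank ∂_1 = 6 − 5 = 1, and the invariant factors of ∂_1 are all 1, so H_0 ≅ Z.
  H_1: rank ker ∂_1 − rank ∂_2 = (6 − 5) − 0 = 1, and there is no ∂_2, so H_1 ≅ Z.

H_0 = Z,  H_1 = Z.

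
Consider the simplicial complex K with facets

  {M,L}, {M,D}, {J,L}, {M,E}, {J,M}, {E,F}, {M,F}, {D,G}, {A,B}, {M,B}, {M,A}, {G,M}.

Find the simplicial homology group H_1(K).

H_1 ≅ Z^4.

We work with the vertex ordering A < B < D < E < F < G < J < L < M. The simplices of K, each written with vertices in increasing order, are:

  0-simplices (9): A, B, D, E, F, G, J, L, M
  1-simplices (12): AB, AM, BM, DG, DM, EF, EM, FM, GM, JL, JM, LM

so the chain groups are C_0 ≅ Z^9, C_1 ≅ Z^12.

The boundary map ∂_1: C_1 → C_0 maps an edge to its endpoints' difference, ∂[p,q] = q − p. For instance
  ∂DG = G − D.
As a 9×12 matrix over Z this has rank 8, with invariant factors (1,1,1,1,1,1,1,1).

From H_k ≅ ker(∂_k) / im(∂_{k+1}) we obtain:

  H_1: rank ker ∂_1 − rank ∂_2 = (12 − 8) − 0 = 4, and there is no ∂_2, so H_1 = Z^4.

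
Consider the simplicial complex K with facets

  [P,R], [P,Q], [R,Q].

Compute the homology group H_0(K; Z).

Fix the vertex order P < Q < R and write every simplex with vertices in increasing order. Then dim K = 1 and the simplices of K are:

  0-simplices (3): P, Q, R
  1-simplices (3): PQ, PR, QR

giving chain groups C_0 ≅ Z^3, C_1 ≅ Z^3.

The boundary map ∂_1: C_1 → C_0 sends each edge [p,q] (with p < q) to q − p.
As a 3×3 matrix over Z this has rank 2, with invariant factors (1,1).

Reading off H_k = ker ∂_k / im ∂_{k+1}:

  H_0: rank C_0 − rank ∂_1 = 3 − 2 = 1, and the invariant factors of ∂_1 are all 1, so H_0 ≅ Z.

(K is a triangulation of the circle S^1.)

H_0 ≅ Z.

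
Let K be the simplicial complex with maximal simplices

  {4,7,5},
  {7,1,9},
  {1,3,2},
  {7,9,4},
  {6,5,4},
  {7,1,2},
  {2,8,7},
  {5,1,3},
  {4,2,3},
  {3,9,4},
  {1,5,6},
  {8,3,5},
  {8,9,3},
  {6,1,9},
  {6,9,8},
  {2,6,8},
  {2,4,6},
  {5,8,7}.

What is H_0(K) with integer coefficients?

Take the total order 1 < 2 < 3 < 4 < 5 < 6 < 7 < 8 < 9 on the vertex set. Then K (dimension 2) consists of the simplices:

  0-simplices (9): [1], [2], [3], [4], [5], [6], [7], [8], [9]
  1-simplices (27): (27 of them)
  2-simplices (18): [1,2,3], [1,2,7], [1,3,5], [1,5,6], [1,6,9], [1,7,9], [2,3,4], [2,4,6], [2,6,8], [2,7,8], [3,4,9], [3,5,8], [3,8,9], [4,5,6], [4,5,7], [4,7,9], [5,7,8], [6,8,9]

giving chain groups C_0 ≅ Z^9, C_1 ≅ Z^27, C_2 ≅ Z^18.

Boundary ∂_1: C_1 → C_0 sends each edge [p,q] (with p < q) to q − p.
The 9×27 boundary matrix has rank 8 and Smith normal form diag(1,1,1,1,1,1,1,1).

The boundary map ∂_2: C_2 → C_1 acts by ∂[p,q,r] = [q,r] − [p,r] + [p,q]. For instance
  ∂[1,2,7] = [2,7] − [1,7] + [1,2],
  ∂[5,7,8] = [7,8] − [5,8] + [5,7].
The resulting 27×18 matrix has rank 17, and its Smith normal form has invariant factors (1,1,1,1,1,1,1,1,1,1,1,1,1,1,1,1,1).

From H_k ≅ ker(∂_k) / im(∂_{k+1}) we obtain:

  H_0: rank C_0 − rank ∂_1 = 9 − 8 = 1, and the invariant factors of ∂_1 are all 1, so H_0 = Z.

H_0 = Z.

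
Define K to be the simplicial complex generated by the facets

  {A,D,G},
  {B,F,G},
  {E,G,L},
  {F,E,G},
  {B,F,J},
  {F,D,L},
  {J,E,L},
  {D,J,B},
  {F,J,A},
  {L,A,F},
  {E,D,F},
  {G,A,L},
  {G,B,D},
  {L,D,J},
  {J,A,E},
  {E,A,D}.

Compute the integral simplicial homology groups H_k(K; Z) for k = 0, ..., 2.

H_0 ≅ Z,  H_1 ≅ Z^2,  H_2 ≅ Z.

Fix the vertex order A < B < D < E < F < G < J < L and write every simplex with vertices in increasing order. Then dim K = 2 and the simplices of K are:

  0-simplices (8): A, B, D, E, F, G, J, L
  1-simplices (24): AD, AE, AF, AG, AJ, AL, BD, BF, BG, BJ, DE, DF, DG, DJ, DL, EF, EG, EJ, EL, FG, FJ, FL, GL, JL
  2-simplices (16): ADE, ADG, AEJ, AFJ, AFL, AGL, BDG, BDJ, BFG, BFJ, DEF, DFL, DJL, EFG, EGL, EJL

Hence C_0 ≅ Z^8, C_1 ≅ Z^24, C_2 ≅ Z^16.

∂_1: C_1 → C_0 sends each edge [p,q] (with p < q) to q − p.
The 8×24 boundary matrix has rank 7 and Smith normal form diag(1,1,1,1,1,1,1).

∂_2: C_2 → C_1 acts by ∂[p,q,r] = [q,r] − [p,r] + [p,q]. For instance
  ∂EJL = JL − EL + EJ,
  ∂DFL = FL − DL + DF.
This gives a 24×16 integer matrix of rank 15; reducing to Smith normal form yields diagonal entries (1,1,1,1,1,1,1,1,1,1,1,1,1,1,1).

Computing H_k = (kernel of ∂_k) / (image of ∂_{k+1}):

  H_0: rank C_0 − rank ∂_1 = 8 − 7 = 1, and the invariant factors of ∂_1 are all 1, so H_0 ≅ Z.
  H_1: rank ker ∂_1 − rank ∂_2 = (24 − 7) − 15 = 2, and the invariant factors of ∂_2 are all 1, so H_1 ≅ Z^2.
  H_2: rank ker ∂_2 − rank ∂_3 = (16 − 15) − 0 = 1, and there is no ∂_3, so H_2 ≅ Z.

As a check, the Euler characteristic is 8 − 24 + 16 = 0, which agrees with 1 − 2 + 1 = 0.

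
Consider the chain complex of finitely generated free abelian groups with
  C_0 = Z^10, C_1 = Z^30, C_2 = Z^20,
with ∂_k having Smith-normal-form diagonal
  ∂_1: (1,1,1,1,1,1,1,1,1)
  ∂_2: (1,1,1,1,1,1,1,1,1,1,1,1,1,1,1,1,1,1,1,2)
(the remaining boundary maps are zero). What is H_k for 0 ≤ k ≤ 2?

H_0 = Z,  H_1 = Z ⊕ Z_2,  H_2 = 0.

H_0: b_0 = 10 − 0 − 9 = 1; torsion from ∂_1 factors > 1: none. So H_0 = Z.
H_1: b_1 = 30 − 9 − 20 = 1; torsion from ∂_2 factors > 1: [2]. So H_1 = Z ⊕ Z_2.
H_2: b_2 = 20 − 20 − 0 = 0; torsion from ∂_3 factors > 1: none. So H_2 = 0.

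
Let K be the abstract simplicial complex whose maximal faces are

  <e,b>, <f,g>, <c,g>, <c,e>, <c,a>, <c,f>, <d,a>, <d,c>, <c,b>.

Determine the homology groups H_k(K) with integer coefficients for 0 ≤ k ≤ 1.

Take the total order a < b < c < d < e < f < g on the vertex set. Then K (dimension 1) consists of the simplices:

  0-simplices (7): a, b, c, d, e, f, g
  1-simplices (9): ac, ad, bc, be, cd, ce, cf, cg, fg

so the chain groups are C_0 ≅ Z^7, C_1 ≅ Z^9.

∂_1: C_1 → C_0 sends each edge [p,q] (with p < q) to q − p. For instance
  ∂ce = e − c.
This gives a 7×9 integer matrix of rank 6; reducing to Smith normal form yields diagonal entries (1,1,1,1,1,1).

Reading off H_k = ker ∂_k / im ∂_{k+1}:

  H_0: rank C_0 − rank ∂_1 = 7 − 6 = 1, and the invariant factors of ∂_1 are all 1, so H_0 = Z.
  H_1: rank ker ∂_1 − rank ∂_2 = (9 − 6) − 0 = 3, and there is no ∂_2, so H_1 = Z^3.

(K is a triangulation of a wedge of 3 circles.)

H_0 ≅ Z,  H_1 ≅ Z^3.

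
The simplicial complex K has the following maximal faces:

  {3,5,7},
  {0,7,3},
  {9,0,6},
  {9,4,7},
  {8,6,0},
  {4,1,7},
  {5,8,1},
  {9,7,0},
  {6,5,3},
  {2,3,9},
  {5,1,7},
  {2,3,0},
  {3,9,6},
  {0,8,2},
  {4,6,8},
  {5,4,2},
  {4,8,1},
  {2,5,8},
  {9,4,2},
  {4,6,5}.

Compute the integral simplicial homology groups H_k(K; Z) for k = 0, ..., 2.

Fix the vertex order 0 < 1 < 2 < 3 < 4 < 5 < 6 < 7 < 8 < 9 and write every simplex with vertices in increasing order. Then dim K = 2 and the simplices of K are:

  0-simplices (10): [0], [1], [2], [3], [4], [5], [6], [7], [8], [9]
  1-simplices (30): (30 of them)
  2-simplices (20): (20 of them)

Hence C_0 ≅ Z^10, C_1 ≅ Z^30, C_2 ≅ Z^20.

The boundary map ∂_1: C_1 → C_0 maps an edge to its endpoints' difference, ∂[p,q] = q − p. For instance
  ∂[3,5] = [5] − [3].
This gives a 10×30 integer matrix of rank 9; reducing to Smith normal form yields diagonal entries (1,1,1,1,1,1,1,1,1).

∂_2: C_2 → C_1 maps a triangle to the signed sum of its edges. For instance
  ∂[4,7,9] = [7,9] − [4,9] + [4,7],
  ∂[3,5,7] = [5,7] − [3,7] + [3,5].
The resulting 30×20 matrix has rank 20, and its Smith normal form has invariant factors (1,1,1,1,1,1,1,1,1,1,1,1,1,1,1,1,1,1,1,2).

Now H_k = ker ∂_k / im ∂_{k+1}, so:

  H_0: rank C_0 − rank ∂_1 = 10 − 9 = 1, and the invariant factors of ∂_1 are all 1, so H_0 = Z.
  H_1: rank ker ∂_1 − rank ∂_2 = (30 − 9) − 20 = 1, and ∂_2 has invariant factor 2 > 1, so H_1 = Z ⊕ Z_2.
  H_2: rank ker ∂_2 − rank ∂_3 = (20 − 20) − 0 = 0, and there is no ∂_3, so H_2 = 0.

H_0 = Z,  H_1 = Z ⊕ Z_2,  H_2 = 0.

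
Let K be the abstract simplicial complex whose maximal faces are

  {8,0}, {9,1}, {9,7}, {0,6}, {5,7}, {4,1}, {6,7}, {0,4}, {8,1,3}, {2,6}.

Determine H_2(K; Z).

Order the vertices as 0 < 1 < 2 < 3 < 4 < 5 < 6 < 7 < 8 < 9. Listing each simplex with vertices in this order, K has dimension 2 with simplices:

  0-simplices (10): [0], [1], [2], [3], [4], [5], [6], [7], [8], [9]
  1-simplices (12): [0,4], [0,6], [0,8], [1,3], [1,4], [1,8], [1,9], [2,6], [3,8], [5,7], [6,7], [7,9]
  2-simplices (1): [1,3,8]

Hence C_0 ≅ Z^10, C_1 ≅ Z^12, C_2 ≅ Z^1.

∂_1: C_1 → C_0 sends each edge [p,q] (with p < q) to q − p.
The resulting 10×12 matrix has rank 9, and its Smith normal form has invariant factors (1,1,1,1,1,1,1,1,1).

Boundary ∂_2: C_2 → C_1 acts by ∂[p,q,r] = [q,r] − [p,r] + [p,q]. For instance
  ∂[1,3,8] = [3,8] − [1,8] + [1,3].
This gives a 12×1 integer matrix of rank 1; reducing to Smith normal form yields diagonal entries (1).

Now H_k = ker ∂_k / im ∂_{k+1}, so:

  H_2: rank ker ∂_2 − rank ∂_3 = (1 − 1) − 0 = 0, and there is no ∂_3, so H_2 ≅ 0.

H_2 = 0.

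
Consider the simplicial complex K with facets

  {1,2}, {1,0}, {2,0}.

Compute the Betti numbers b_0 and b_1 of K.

b_0 = 1, b_1 = 1.

Fix the vertex order 0 < 1 < 2 and write every simplex with vertices in increasing order. Then dim K = 1 and the simplices of K are:

  0-simplices (3): [0], [1], [2]
  1-simplices (3): [0,1], [0,2], [1,2]

Hence C_0 ≅ Z^3, C_1 ≅ Z^3.

∂_1: C_1 → C_0 maps an edge to its endpoints' difference, ∂[p,q] = q − p.
This gives a 3×3 integer matrix of rank 2; reducing to Smith normal form yields diagonal entries (1,1).

Reading off H_k = ker ∂_k / im ∂_{k+1}:

  H_0: rank C_0 − rank ∂_1 = 3 − 2 = 1, and the invariant factors of ∂_1 are all 1, so H_0 = Z.
  H_1: rank ker ∂_1 − rank ∂_2 = (3 − 2) − 0 = 1, and there is no ∂_2, so H_1 = Z.

As a check, the Euler characteristic is 3 − 3 = 0, which agrees with 1 − 1 = 0.

Hence the Betti numbers are b_0 = 1, b_1 = 1.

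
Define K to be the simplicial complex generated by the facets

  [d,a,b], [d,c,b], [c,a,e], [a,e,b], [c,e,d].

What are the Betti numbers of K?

b_0 = 1, b_1 = 1, b_2 = 0.

K has 5 vertices, 10 edges, 5 triangles.
rank ∂_0 = 0, rank ∂_1 = 4 ⇒ b_0 = 5 − 0 − 4 = 1; all invariant factors of ∂_1 are 1 so no torsion. So H_0 = Z.
rank ∂_1 = 4, rank ∂_2 = 5 ⇒ b_1 = 10 − 4 − 5 = 1; all invariant factors of ∂_2 are 1 so no torsion. So H_1 = Z.
rank ∂_2 = 5, rank ∂_3 = 0 ⇒ b_2 = 5 − 5 − 0 = 0. So H_2 = 0.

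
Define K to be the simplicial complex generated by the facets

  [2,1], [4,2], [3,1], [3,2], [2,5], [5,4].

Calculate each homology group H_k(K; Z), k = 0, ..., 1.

We work with the vertex ordering 1 < 2 < 3 < 4 < 5. The simplices of K, each written with vertices in increasing order, are:

  0-simplices (5): [1], [2], [3], [4], [5]
  1-simplices (6): [1,2], [1,3], [2,3], [2,4], [2,5], [4,5]

giving chain groups C_0 ≅ Z^5, C_1 ≅ Z^6.

∂_1: C_1 → C_0 sends each edge [p,q] (with p < q) to q − p. For instance
  ∂[2,5] = [5] − [2].
As a 5×6 matrix over Z this has rank 4, with invariant factors (1,1,1,1).

Reading off H_k = ker ∂_k / im ∂_{k+1}:

  H_0: rank C_0 − rank ∂_1 = 5 − 4 = 1, and the invariant factors of ∂_1 are all 1, so H_0 = Z.
  H_1: rank ker ∂_1 − rank ∂_2 = (6 − 4) − 0 = 2, and there is no ∂_2, so H_1 = Z^2.

(K is a triangulation of a wedge of 2 circles.)

H_0 = Z,  H_1 = Z^2.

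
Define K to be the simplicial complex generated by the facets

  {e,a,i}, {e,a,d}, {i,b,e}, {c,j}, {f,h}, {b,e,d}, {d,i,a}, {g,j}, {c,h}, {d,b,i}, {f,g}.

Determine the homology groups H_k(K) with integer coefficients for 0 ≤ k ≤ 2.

We work with the vertex ordering a < b < c < d < e < f < g < h < i < j. The simplices of K, each written with vertices in increasing order, are:

  0-simplices (10): a, b, c, d, e, f, g, h, i, j
  1-simplices (14): ad, ae, ai, bd, be, bi, ch, cj, de, di, ei, fg, fh, gj
  2-simplices (6): ade, adi, aei, bde, bdi, bei

Hence C_0 ≅ Z^10, C_1 ≅ Z^14, C_2 ≅ Z^6.

Boundary ∂_1: C_1 → C_0 sends each edge [p,q] (with p < q) to q − p. For instance
  ∂di = i − d.
As a 10×14 matrix over Z this has rank 8, with invariant factors (1,1,1,1,1,1,1,1).

∂_2: C_2 → C_1 maps a triangle to the signed sum of its edges. For instance
  ∂ade = de − ae + ad,
  ∂bde = de − be + bd.
The resulting 14×6 matrix has rank 5, and its Smith normal form has invariant factors (1,1,1,1,1).

Reading off H_k = ker ∂_k / im ∂_{k+1}:

  H_0: rank C_0 − rank ∂_1 = 10 − 8 = 2, and the invariant factors of ∂_1 are all 1, so H_0 ≅ Z^2.
  H_1: rank ker ∂_1 − rank ∂_2 = (14 − 8) − 5 = 1, and the invariant factors of ∂_2 are all 1, so H_1 ≅ Z.
  H_2: rank ker ∂_2 − rank ∂_3 = (6 − 5) − 0 = 1, and there is no ∂_3, so H_2 ≅ Z.

(K is a triangulation of the disjoint union of the circle S^1 and the 2-sphere S^2.)

H_0 ≅ Z^2,  H_1 ≅ Z,  H_2 ≅ Z.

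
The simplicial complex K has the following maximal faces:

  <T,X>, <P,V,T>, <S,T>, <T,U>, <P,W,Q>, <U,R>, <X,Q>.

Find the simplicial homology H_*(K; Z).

H_0 ≅ Z,  H_1 ≅ Z,  H_2 = 0.

Fix the vertex order P < Q < R < S < T < U < V < W < X and write every simplex with vertices in increasing order. Then dim K = 2 and the simplices of K are:

  0-simplices (9): P, Q, R, S, T, U, V, W, X
  1-simplices (11): PQ, PT, PV, PW, QW, QX, RU, ST, TU, TV, TX
  2-simplices (2): PQW, PTV

giving chain groups C_0 ≅ Z^9, C_1 ≅ Z^11, C_2 ≅ Z^2.

The boundary map ∂_1: C_1 → C_0 sends each edge [p,q] (with p < q) to q − p. For instance
  ∂PV = V − P.
The resulting 9×11 matrix has rank 8, and its Smith normal form has invariant factors (1,1,1,1,1,1,1,1).

∂_2: C_2 → C_1 sends each 2-simplex [p,q,r] to [q,r] − [p,r] + [p,q]. For instance
  ∂PQW = QW − PW + PQ,
  ∂PTV = TV − PV + PT.
The resulting 11×2 matrix has rank 2, and its Smith normal form has invariant factors (1,1).

Computing H_k = (kernel of ∂_k) / (image of ∂_{k+1}):

  H_0: rank C_0 − rank ∂_1 = 9 − 8 = 1, and the invariant factors of ∂_1 are all 1, so H_0 = Z.
  H_1: rank ker ∂_1 − rank ∂_2 = (11 − 8) − 2 = 1, and the invariant factors of ∂_2 are all 1, so H_1 = Z.
  H_2: rank ker ∂_2 − rank ∂_3 = (2 − 2) − 0 = 0, and there is no ∂_3, so H_2 = 0.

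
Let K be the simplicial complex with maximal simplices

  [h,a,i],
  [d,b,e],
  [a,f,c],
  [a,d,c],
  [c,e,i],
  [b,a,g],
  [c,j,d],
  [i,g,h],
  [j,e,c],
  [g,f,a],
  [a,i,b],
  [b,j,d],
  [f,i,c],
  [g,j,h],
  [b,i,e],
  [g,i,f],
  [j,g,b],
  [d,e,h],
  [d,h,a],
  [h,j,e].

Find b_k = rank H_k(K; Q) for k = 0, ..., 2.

Fix the vertex order a < b < c < d < e < f < g < h < i < j and write every simplex with vertices in increasing order. Then dim K = 2 and the simplices of K are:

  0-simplices (10): a, b, c, d, e, f, g, h, i, j
  1-simplices (30): ab, ac, ad, af, ag, ah, ai, bd, be, bg, bi, bj, cd, ce, cf, ci, cj, de, dh, dj, eh, ei, ej, fg, fi, gh, gi, gj, hi, hj
  2-simplices (20): abg, abi, acd, acf, adh, afg, ahi, bde, bdj, bei, bgj, cdj, cei, cej, cfi, deh, ehj, fgi, ghi, ghj

giving chain groups C_0 ≅ Z^10, C_1 ≅ Z^30, C_2 ≅ Z^20.

The boundary map ∂_1: C_1 → C_0 maps an edge to its endpoints' difference, ∂[p,q] = q − p.
This gives a 10×30 integer matrix of rank 9; reducing to Smith normal form yields diagonal entries (1,1,1,1,1,1,1,1,1).

Boundary ∂_2: C_2 → C_1 acts by ∂[p,q,r] = [q,r] − [p,r] + [p,q]. For instance
  ∂ehj = hj − ej + eh,
  ∂fgi = gi − fi + fg.
The resulting 30×20 matrix has rank 20, and its Smith normal form has invariant factors (1,1,1,1,1,1,1,1,1,1,1,1,1,1,1,1,1,1,1,2).

Reading off H_k = ker ∂_k / im ∂_{k+1}:

  H_0: rank C_0 − rank ∂_1 = 10 − 9 = 1, and the invariant factors of ∂_1 are all 1, so H_0 = Z.
  H_1: rank ker ∂_1 − rank ∂_2 = (30 − 9) − 20 = 1, and ∂_2 has invariant factor 2 > 1, so H_1 = Z ⊕ Z/2.
  H_2: rank ker ∂_2 − rank ∂_3 = (20 − 20) − 0 = 0, and there is no ∂_3, so H_2 = 0.

As a check, the Euler characteristic is 10 − 30 + 20 = 0, which agrees with 1 − 1 + 0 = 0.
(K is a triangulation of the Klein bottle.)

Hence the Betti numbers are b_0 = 1, b_1 = 1, b_2 = 0.

b_0 = 1, b_1 = 1, b_2 = 0.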